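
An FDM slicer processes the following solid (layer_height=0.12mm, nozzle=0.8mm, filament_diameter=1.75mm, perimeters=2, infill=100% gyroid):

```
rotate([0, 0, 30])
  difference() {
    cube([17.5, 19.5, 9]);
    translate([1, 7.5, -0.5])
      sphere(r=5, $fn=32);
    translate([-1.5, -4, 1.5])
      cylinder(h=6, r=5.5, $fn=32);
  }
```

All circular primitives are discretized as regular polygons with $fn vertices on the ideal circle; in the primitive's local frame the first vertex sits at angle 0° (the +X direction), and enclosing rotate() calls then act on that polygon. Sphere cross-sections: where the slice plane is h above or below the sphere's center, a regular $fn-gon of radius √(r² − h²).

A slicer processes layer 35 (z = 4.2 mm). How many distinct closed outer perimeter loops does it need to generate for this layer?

At z = 4.2 mm: the cube is present — its section is the full 17.5×19.5 rectangle; the r=5 sphere at (1, 7.5) slices to a regular 32-gon of circumradius 1.706 (√(r²−h²) with h=4.7 from center); the r=5.5 cylinder at (-1.5, -4) contributes a regular 32-gon of circumradius 5.5; Taking the first minus the rest: starting from the 17.5×19.5 cube, the r=5 sphere at (1, 7.5) partially overlaps it — only the 7.74 mm² overlap (of its 9.08 mm²) is removed, clipping the outline; the r=5.5 cylinder at (-1.5, -4) partially overlaps it — only the 1.70 mm² overlap (of its 94.42 mm²) is removed, clipping the outline — 1 connected region; (whole slice rotated 30° about Z — lengths, areas and connectivity unchanged). The result has 1 disconnected region.

1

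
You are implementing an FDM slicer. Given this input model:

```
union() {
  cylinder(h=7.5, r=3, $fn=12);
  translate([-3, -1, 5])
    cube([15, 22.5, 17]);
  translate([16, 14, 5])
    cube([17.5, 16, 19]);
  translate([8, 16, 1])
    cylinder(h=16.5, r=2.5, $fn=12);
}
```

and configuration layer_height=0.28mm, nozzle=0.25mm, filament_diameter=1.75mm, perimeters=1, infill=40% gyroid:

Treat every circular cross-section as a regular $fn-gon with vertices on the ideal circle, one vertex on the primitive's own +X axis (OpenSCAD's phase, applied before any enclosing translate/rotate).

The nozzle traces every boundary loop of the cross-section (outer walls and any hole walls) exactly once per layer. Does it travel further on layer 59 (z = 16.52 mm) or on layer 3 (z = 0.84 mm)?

Layer 59 (z = 16.52): the cylinder is absent (z outside [0, 7.5]); the 15×22.5 cube at (-3, -1) contributes its full rectangle (perimeter 75.00 mm); the 17.5×16 cube at (16, 14) contributes its full rectangle (perimeter 67.00 mm); the r=2.5 cylinder at (8, 16) contributes a regular 12-gon of circumradius 2.5 (perimeter = 2·12·2.500·sin(180°/12) = 15.53 mm); Merging all regions: the regions partially overlap (shared area 18.75 mm²), so the edge portions inside another operand are dropped and the merged outline is re-measured after clipping — boundary = 142.00 mm. So its perimeter = 142.00 mm. Layer 3 (z = 0.84): the r=3 cylinder gives a regular 12-gon of circumradius 3 (constant along its height) (perimeter = 2·12·3.000·sin(180°/12) = 18.63 mm); the cube at (-3, -1) is not intersected at this z (z outside [5, 22]); the cube at (16, 14) is not intersected at this z (z outside [5, 24]); the cylinder at (8, 16) is absent (z outside [1, 17.5]); Taking the union: only the r=3 cylinder is present, so the union is just that shape — boundary = 18.63 mm. So its perimeter = 18.63 mm. Layer 59 is larger (142.00 vs 18.63 mm).

layer 59 (z = 16.52 mm)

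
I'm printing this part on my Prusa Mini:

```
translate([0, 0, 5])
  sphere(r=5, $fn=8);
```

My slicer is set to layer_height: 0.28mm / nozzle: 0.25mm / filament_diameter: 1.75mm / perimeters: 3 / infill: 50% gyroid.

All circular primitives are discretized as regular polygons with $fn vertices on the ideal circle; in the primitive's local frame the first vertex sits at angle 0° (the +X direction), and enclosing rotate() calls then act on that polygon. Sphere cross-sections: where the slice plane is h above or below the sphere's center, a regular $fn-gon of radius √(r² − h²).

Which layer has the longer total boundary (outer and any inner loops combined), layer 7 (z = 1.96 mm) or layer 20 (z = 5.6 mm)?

layer 20 (z = 5.6 mm)

Layer 7 (z = 1.96): the r=5 sphere slices to a regular 8-gon of circumradius 3.970 (√(r²−h²) with h=3.04 from center) (perimeter = 2·8·3.970·sin(180°/8) = 24.31 mm). So its perimeter = 24.31 mm. Layer 20 (z = 5.6): the sphere: section is a regular 8-gon, circumradius = √(r²−h²) = √(5²−0.6²) = 4.964 (perimeter = 2·8·4.964·sin(180°/8) = 30.39 mm). So its perimeter = 30.39 mm. Layer 20 is larger (30.39 vs 24.31 mm).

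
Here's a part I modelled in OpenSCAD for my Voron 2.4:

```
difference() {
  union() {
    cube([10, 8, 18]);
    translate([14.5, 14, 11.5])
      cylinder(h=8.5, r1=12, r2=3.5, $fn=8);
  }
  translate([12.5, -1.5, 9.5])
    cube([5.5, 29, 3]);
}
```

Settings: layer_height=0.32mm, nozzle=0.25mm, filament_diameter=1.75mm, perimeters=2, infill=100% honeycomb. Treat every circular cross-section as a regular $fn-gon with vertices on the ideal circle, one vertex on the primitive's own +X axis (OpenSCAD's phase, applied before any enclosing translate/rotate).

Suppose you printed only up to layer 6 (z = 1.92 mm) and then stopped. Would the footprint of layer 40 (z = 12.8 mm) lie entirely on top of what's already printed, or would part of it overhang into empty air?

part overhangs

Compare the two slices. At z = 1.92: the 10×8 cube contributes its full rectangle (area 80.00 mm²); the cone at (14.5, 14) is absent (z outside [11.5, 20]); Combining (union): only the 10×8 cube is present, so the union is just that shape — area = 80.00 mm²; the cube at (12.5, -1.5) is not intersected at this z (z outside [9.5, 12.5]); Taking the first minus the rest: none of the subtracted shapes is present at this height, so that combined region is unchanged — area = 80.00 mm². At z = 12.8: the 10×8 cube contributes its full rectangle (area 80.00 mm²); the cone at (14.5, 14): at t=0.153 of its height the radius interpolates to r₁+(r₂−r₁)t = 10.700, giving a regular 8-gon of that circumradius (area = (8/2)·10.700²·sin(360°/8) = 323.83 mm²); Combining (union): the regions partially overlap — summed areas 403.83 mm² minus the doubly-counted overlap 7.26 mm² gives 396.57 mm² — area = 396.57 mm²; the cube at (12.5, -1.5) does not reach this height (z outside [9.5, 12.5]); After the difference (first − rest): none of the subtracted shapes is present at this height, so that combined region is unchanged — area = 396.57 mm². Checking containment: at z = 12.8 the cross-section extends beyond the z = 1.92 cross-section by about 316.57 mm².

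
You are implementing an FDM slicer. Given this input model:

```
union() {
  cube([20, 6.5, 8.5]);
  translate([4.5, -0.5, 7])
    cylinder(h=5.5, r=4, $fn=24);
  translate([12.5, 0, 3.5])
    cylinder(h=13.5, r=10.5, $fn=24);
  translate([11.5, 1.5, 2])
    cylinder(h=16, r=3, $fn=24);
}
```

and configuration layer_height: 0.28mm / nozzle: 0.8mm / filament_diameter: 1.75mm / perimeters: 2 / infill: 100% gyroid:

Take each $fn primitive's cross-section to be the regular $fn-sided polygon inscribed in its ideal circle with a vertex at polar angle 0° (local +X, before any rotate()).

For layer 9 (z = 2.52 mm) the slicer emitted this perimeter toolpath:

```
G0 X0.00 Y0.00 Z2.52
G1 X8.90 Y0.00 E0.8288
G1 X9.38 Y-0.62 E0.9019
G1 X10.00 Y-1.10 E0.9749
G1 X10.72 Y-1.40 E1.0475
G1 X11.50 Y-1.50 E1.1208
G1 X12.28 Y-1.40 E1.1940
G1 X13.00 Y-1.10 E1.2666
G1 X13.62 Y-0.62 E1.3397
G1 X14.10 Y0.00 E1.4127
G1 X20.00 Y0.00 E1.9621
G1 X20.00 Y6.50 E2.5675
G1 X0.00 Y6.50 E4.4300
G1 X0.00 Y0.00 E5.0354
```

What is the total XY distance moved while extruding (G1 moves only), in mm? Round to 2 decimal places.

Sum the Euclidean lengths of each G1 segment: total = 54.07 mm.

54.07 mm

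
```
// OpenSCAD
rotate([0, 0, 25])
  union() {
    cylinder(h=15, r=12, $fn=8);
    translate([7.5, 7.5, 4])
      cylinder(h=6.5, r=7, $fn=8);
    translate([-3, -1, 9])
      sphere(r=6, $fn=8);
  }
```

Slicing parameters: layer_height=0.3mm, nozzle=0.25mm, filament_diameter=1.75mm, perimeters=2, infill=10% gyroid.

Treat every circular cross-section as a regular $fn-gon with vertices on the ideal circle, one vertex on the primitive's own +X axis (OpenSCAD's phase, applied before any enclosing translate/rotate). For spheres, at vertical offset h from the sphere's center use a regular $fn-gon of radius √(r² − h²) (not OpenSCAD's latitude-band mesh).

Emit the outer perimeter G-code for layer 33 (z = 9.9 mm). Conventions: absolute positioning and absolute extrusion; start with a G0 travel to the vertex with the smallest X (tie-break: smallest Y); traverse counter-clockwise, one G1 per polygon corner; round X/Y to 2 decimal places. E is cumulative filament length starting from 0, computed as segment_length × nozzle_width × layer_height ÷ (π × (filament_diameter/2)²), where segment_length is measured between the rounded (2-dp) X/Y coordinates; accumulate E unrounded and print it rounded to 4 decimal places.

G0 X-11.28 Y4.10 Z9.90
G1 X-10.88 Y-5.07 E0.2862
G1 X-4.10 Y-11.28 E0.5729
G1 X5.07 Y-10.88 E0.8591
G1 X11.28 Y-4.10 E1.1458
G1 X10.88 Y5.07 E1.4320
G1 X9.27 Y6.55 E1.5002
G1 X10.21 Y7.57 E1.5434
G1 X9.97 Y12.93 E1.7107
G1 X6.02 Y16.54 E1.8776
G1 X0.67 Y16.31 E2.0446
G1 X-2.95 Y12.36 E2.2116
G1 X-2.89 Y10.97 E2.2550
G1 X-5.07 Y10.88 E2.3230
G1 X-11.28 Y4.10 E2.6097

At z = 9.9 mm: the r=12 cylinder gives a regular 8-gon of circumradius 12 (constant along its height); the cylinder at (7.5, 7.5): section is a regular 8-gon, circumradius r=7; the sphere at (-3, -1): section is a regular 8-gon, circumradius = √(r²−h²) = √(6²−0.9²) = 5.932; Combining (union): the regions partially overlap (shared area 168.84 mm²), so overlapping operands fuse into one piece — 1 connected region; (whole slice rotated 25° about Z — lengths, areas and connectivity unchanged). The outline is a single polygon with 14 vertices. Extrusion per mm of travel: 0.25 × 0.3 / (π × 0.875²) = 0.031181. Accumulating E over each segment gives final E = 2.6097.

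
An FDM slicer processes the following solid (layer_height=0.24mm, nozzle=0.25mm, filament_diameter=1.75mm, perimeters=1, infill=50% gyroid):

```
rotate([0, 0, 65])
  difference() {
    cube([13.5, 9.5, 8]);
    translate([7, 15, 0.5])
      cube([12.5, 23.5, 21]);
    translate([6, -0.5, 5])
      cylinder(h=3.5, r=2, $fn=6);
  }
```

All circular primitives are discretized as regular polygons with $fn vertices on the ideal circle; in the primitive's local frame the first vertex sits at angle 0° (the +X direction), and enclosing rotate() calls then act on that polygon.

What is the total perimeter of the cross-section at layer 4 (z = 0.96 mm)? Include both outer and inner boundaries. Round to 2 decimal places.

At z = 0.96 mm: the cube (footprint 13.5×9.5) is included at this height (perimeter 46.00 mm); the cube at (7, 15) is present — its section is the full 12.5×23.5 rectangle (perimeter 72.00 mm); the cylinder at (6, -0.5) does not reach this height (z outside [5, 8.5]); Taking the first minus the rest: starting from the 13.5×9.5 cube, the 12.5×23.5 cube at (7, 15) misses the remaining region (no effect) — boundary = 46.00 mm; (whole slice rotated 65° about Z — lengths, areas and connectivity unchanged). Overall, the cross-section is a single solid region. Total boundary length (outer) = 46.00 mm.

46.00 mm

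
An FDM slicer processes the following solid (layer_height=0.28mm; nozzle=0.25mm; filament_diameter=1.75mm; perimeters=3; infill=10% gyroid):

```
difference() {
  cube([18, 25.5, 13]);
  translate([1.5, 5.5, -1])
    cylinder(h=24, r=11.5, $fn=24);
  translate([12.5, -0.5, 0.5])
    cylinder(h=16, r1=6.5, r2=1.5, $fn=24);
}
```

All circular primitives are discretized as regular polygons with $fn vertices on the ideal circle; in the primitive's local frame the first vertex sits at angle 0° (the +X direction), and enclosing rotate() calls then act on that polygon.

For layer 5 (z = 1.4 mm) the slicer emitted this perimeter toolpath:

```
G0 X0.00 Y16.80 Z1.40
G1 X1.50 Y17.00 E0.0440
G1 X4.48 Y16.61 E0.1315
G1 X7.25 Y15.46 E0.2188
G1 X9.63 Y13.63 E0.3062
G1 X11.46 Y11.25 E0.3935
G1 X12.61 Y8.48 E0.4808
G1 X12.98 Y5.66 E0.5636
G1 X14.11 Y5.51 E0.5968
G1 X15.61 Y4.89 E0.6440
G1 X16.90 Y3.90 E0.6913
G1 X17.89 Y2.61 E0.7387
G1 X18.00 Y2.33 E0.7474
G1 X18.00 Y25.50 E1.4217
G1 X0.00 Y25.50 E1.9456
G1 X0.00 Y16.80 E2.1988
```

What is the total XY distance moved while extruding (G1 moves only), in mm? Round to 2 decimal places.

Sum the Euclidean lengths of each G1 segment: total = 75.55 mm.

75.55 mm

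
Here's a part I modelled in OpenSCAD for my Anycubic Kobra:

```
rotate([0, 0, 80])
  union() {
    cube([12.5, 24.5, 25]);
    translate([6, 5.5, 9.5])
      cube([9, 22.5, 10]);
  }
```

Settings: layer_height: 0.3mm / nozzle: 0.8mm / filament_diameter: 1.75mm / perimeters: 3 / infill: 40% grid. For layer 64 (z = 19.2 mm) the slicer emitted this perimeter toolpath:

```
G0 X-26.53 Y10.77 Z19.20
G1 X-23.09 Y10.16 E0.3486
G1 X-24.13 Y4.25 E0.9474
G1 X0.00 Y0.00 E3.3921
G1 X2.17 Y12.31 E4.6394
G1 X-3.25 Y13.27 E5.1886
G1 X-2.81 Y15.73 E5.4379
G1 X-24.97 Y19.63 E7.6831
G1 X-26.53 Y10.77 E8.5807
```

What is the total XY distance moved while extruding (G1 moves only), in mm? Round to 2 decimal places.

86.00 mm

Sum the Euclidean lengths of each G1 segment: total = 86.00 mm.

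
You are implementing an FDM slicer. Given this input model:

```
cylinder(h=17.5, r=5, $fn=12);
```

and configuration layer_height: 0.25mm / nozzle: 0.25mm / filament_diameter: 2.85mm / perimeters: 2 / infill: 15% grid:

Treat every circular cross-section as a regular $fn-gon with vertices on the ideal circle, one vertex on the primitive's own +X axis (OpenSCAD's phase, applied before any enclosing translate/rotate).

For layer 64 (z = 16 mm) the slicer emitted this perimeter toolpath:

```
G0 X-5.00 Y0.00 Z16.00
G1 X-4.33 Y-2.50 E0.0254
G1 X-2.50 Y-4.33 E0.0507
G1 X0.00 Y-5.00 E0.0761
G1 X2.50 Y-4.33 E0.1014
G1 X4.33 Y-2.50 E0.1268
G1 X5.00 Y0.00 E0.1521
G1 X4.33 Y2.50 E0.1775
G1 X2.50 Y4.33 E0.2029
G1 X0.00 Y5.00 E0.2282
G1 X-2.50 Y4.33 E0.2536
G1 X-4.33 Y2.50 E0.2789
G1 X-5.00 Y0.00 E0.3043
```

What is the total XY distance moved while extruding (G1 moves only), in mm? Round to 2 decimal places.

31.06 mm

Sum the Euclidean lengths of each G1 segment: total = 31.06 mm.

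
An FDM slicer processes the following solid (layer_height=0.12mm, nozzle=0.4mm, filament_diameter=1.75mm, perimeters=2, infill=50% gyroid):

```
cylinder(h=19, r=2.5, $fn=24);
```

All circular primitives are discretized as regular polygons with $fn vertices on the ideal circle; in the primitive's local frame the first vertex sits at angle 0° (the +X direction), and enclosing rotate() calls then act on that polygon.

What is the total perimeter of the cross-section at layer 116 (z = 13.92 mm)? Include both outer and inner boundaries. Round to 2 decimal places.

15.66 mm

At z = 13.92 mm: the cylinder: section is a regular 24-gon, circumradius r=2.5 (perimeter = 2·24·2.500·sin(180°/24) = 15.66 mm). Overall, the cross-section is a single solid region. Total boundary length (outer) = 15.66 mm.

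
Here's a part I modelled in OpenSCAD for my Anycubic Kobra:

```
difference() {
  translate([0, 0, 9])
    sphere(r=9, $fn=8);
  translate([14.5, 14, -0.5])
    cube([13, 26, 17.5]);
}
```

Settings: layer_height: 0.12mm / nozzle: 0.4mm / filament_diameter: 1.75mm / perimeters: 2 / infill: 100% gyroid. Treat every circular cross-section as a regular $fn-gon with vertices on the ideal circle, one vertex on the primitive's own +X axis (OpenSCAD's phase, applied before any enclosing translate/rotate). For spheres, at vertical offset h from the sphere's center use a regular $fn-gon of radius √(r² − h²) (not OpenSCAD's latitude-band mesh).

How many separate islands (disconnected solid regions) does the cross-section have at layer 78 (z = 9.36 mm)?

1

At z = 9.36 mm: the r=9 sphere contributes a regular 8-gon of circumradius √(9²−0.36²) = 8.993; the cube at (14.5, 14) is present — its section is the full 13×26 rectangle; Taking the first minus the rest: starting from the r=9 sphere, the 13×26 cube at (14.5, 14) misses the remaining region (no effect) — 1 connected region. Overall, the cross-section is a single solid region. Island count = 1.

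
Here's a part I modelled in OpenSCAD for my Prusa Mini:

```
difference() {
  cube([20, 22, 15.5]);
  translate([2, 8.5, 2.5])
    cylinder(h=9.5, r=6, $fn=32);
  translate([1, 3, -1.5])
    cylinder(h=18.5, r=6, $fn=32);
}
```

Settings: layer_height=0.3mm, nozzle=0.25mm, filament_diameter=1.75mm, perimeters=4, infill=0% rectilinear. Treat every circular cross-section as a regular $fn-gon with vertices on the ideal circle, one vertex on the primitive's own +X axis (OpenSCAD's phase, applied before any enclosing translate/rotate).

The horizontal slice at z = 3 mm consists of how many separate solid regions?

At z = 3 mm: the cube (footprint 20×22) is included at this height; the r=6 cylinder at (2, 8.5) gives a regular 32-gon of circumradius 6 (constant along its height); the cylinder at (1, 3): section is a regular 32-gon, circumradius r=6; After the difference (first − rest): starting from the 20×22 cube, the r=6 cylinder at (2, 8.5) partially overlaps it — only the 79.65 mm² overlap (of its 112.37 mm²) is removed, clipping the outline; the r=6 cylinder at (1, 3) partially overlaps it — only the 20.75 mm² overlap (of its 112.37 mm²) is removed, clipping the outline — 1 connected region. The result has 1 disconnected region.

1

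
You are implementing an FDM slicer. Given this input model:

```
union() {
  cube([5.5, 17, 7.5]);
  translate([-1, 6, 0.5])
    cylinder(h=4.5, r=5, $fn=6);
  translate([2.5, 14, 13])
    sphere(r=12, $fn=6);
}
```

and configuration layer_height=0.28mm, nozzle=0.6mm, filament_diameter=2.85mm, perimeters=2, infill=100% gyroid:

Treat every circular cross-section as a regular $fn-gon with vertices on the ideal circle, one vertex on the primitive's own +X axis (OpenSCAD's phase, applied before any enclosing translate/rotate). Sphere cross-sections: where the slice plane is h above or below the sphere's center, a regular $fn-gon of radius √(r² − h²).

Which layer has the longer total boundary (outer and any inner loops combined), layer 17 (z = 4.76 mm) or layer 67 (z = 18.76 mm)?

layer 17 (z = 4.76 mm)

Layer 17 (z = 4.76): the cube (footprint 5.5×17) is included at this height (perimeter 45.00 mm); the r=5 cylinder at (-1, 6) gives a regular 6-gon of circumradius 5 (constant along its height) (perimeter = 2·6·5.000·sin(180°/6) = 30.00 mm); the r=12 sphere at (2.5, 14) slices to a regular 6-gon of circumradius 8.724 (√(r²−h²) with h=8.24 from center) (perimeter = 2·6·8.724·sin(180°/6) = 52.34 mm); Taking the union: the regions partially overlap (shared area 93.30 mm²), so the edge portions inside another operand are dropped and the merged outline is re-measured after clipping — boundary = 67.61 mm. So its perimeter = 67.61 mm. Layer 67 (z = 18.76): the cube does not reach this height (z outside [0, 7.5]); the cylinder at (-1, 6) is not intersected at this z (z outside [0.5, 5]); the r=12 sphere at (2.5, 14) slices to a regular 6-gon of circumradius 10.527 (√(r²−h²) with h=5.76 from center) (perimeter = 2·6·10.527·sin(180°/6) = 63.16 mm); Taking the union: only the r=12 sphere at (2.5, 14) is present, so the union is just that shape — boundary = 63.16 mm. So its perimeter = 63.16 mm. Layer 17 is larger (67.61 vs 63.16 mm).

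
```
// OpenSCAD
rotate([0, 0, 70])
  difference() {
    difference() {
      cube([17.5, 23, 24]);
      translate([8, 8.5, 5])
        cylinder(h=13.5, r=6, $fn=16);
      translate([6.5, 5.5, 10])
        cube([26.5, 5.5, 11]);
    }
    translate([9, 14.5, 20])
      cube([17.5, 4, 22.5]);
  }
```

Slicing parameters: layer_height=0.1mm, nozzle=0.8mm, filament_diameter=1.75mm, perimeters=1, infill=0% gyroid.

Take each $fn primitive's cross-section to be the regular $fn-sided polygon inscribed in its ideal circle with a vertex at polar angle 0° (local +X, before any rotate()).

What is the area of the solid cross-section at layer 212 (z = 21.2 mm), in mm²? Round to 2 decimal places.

At z = 21.2 mm: the cube is present — its section is the full 17.5×23 rectangle (area 402.50 mm²); the cylinder at (8, 8.5) does not reach this height (z outside [5, 18.5]); the cube at (6.5, 5.5) does not reach this height (z outside [10, 21]); Subtracting the remaining from the first: none of the subtracted shapes is present at this height, so the 17.5×23 cube is unchanged — area = 402.50 mm²; the cube at (9, 14.5) (footprint 17.5×4) is included at this height (area 70.00 mm²); Subtracting the remaining from the first: starting from that combined region (402.50 mm²), the 17.5×4 cube at (9, 14.5) partially overlaps it — only the 34.00 mm² overlap (of its 70.00 mm²) is removed, clipping the outline — area = 368.50 mm²; (whole slice rotated 70° about Z — lengths, areas and connectivity unchanged). Overall, the cross-section is a single solid region. Net area = 368.50 mm².

368.50 mm²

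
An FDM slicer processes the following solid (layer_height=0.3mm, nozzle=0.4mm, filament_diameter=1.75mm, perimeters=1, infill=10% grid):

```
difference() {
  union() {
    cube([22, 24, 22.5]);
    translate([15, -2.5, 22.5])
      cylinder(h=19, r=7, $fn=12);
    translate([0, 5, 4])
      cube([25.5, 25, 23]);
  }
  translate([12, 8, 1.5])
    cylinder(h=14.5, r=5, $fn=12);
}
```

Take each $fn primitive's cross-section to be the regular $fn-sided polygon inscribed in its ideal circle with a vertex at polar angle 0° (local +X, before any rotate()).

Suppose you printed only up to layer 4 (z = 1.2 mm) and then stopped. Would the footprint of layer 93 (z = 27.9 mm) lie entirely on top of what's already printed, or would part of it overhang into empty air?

Compare the two slices. At z = 1.2: the cube (footprint 22×24) is included at this height (area 528.00 mm²); the cylinder at (15, -2.5) is absent (z outside [22.5, 41.5]); the cube at (0, 5) is absent (z outside [4, 27]); Taking the union: only the 22×24 cube is present, so the union is just that shape — area = 528.00 mm²; the cylinder at (12, 8) is absent (z outside [1.5, 16]); Taking the first minus the rest: none of the subtracted shapes is present at this height, so that combined region is unchanged — area = 528.00 mm². At z = 27.9: the cube does not reach this height (z outside [0, 22.5]); the r=7 cylinder at (15, -2.5) gives a regular 12-gon of circumradius 7 (constant along its height) (area = (12/2)·7.000²·sin(360°/12) = 147.00 mm²); the cube at (0, 5) is not intersected at this z (z outside [4, 27]); Combining (union): only the r=7 cylinder at (15, -2.5) is present, so the union is just that shape — area = 147.00 mm²; the cylinder at (12, 8) is not intersected at this z (z outside [1.5, 16]); After the difference (first − rest): none of the subtracted shapes is present at this height, so the result so far is unchanged — area = 147.00 mm². Checking containment: at z = 27.9 the cross-section extends beyond the z = 1.2 cross-section by about 106.83 mm².

part overhangs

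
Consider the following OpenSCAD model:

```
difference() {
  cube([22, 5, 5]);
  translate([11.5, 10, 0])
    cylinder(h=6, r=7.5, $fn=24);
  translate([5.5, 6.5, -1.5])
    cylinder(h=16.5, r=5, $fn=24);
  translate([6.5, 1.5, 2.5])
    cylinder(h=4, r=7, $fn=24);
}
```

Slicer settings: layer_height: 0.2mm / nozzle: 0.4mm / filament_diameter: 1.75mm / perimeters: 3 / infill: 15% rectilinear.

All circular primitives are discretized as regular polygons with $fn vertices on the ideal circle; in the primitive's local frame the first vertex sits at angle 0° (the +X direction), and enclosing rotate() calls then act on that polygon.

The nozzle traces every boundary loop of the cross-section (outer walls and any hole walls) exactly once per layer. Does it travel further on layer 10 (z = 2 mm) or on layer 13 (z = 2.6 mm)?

layer 10 (z = 2 mm)

Layer 10 (z = 2): the 22×5 cube contributes its full rectangle (perimeter 54.00 mm); the cylinder at (11.5, 10): section is a regular 24-gon, circumradius r=7.5 (perimeter = 2·24·7.500·sin(180°/24) = 46.99 mm); the cylinder at (5.5, 6.5): section is a regular 24-gon, circumradius r=5 (perimeter = 2·24·5.000·sin(180°/24) = 31.33 mm); the cylinder at (6.5, 1.5) is absent (z outside [2.5, 6.5]); After the difference (first − rest): starting from the 22×5 cube, the r=7.5 cylinder at (11.5, 10) partially overlaps it — only the 18.84 mm² overlap (of its 174.70 mm²) is removed, clipping the outline; the r=5 cylinder at (5.5, 6.5) partially overlaps it — only the 19.02 mm² overlap (of its 77.65 mm²) is removed, clipping the outline — boundary = 56.72 mm. So its perimeter = 56.72 mm. Layer 13 (z = 2.6): the 22×5 cube contributes its full rectangle (perimeter 54.00 mm); the r=7.5 cylinder at (11.5, 10) contributes a regular 24-gon of circumradius 7.5 (perimeter = 2·24·7.500·sin(180°/24) = 46.99 mm); the r=5 cylinder at (5.5, 6.5) contributes a regular 24-gon of circumradius 5 (perimeter = 2·24·5.000·sin(180°/24) = 31.33 mm); the cylinder at (6.5, 1.5): section is a regular 24-gon, circumradius r=7 (perimeter = 2·24·7.000·sin(180°/24) = 43.86 mm); Subtracting the remaining from the first: starting from the 22×5 cube, the r=7.5 cylinder at (11.5, 10) partially overlaps it — only the 18.84 mm² overlap (of its 174.70 mm²) is removed, clipping the outline; the r=5 cylinder at (5.5, 6.5) partially overlaps it — only the 19.02 mm² overlap (of its 77.65 mm²) is removed, clipping the outline; the r=7 cylinder at (6.5, 1.5) partially overlaps it — only the 33.84 mm² overlap (of its 152.19 mm²) is removed, clipping the outline — boundary = 28.47 mm. So its perimeter = 28.47 mm. Layer 10 is larger (56.72 vs 28.47 mm).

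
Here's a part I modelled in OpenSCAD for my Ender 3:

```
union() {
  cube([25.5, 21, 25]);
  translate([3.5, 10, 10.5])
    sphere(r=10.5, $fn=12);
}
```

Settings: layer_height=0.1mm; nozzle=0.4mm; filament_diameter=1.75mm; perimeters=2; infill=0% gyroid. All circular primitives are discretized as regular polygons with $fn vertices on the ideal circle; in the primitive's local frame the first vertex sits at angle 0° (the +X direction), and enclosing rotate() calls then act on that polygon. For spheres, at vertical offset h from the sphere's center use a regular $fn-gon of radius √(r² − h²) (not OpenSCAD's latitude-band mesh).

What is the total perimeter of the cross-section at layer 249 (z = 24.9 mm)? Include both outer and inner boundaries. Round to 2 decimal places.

At z = 24.9 mm: the 25.5×21 cube contributes its full rectangle (perimeter 93.00 mm); the sphere at (3.5, 10) is absent (|z−center|=14.400 > r=10.5); Combining (union): only the 25.5×21 cube is present, so the union is just that shape — boundary = 93.00 mm. Overall, the cross-section is a single solid region. Total boundary length (outer) = 93.00 mm.

93.00 mm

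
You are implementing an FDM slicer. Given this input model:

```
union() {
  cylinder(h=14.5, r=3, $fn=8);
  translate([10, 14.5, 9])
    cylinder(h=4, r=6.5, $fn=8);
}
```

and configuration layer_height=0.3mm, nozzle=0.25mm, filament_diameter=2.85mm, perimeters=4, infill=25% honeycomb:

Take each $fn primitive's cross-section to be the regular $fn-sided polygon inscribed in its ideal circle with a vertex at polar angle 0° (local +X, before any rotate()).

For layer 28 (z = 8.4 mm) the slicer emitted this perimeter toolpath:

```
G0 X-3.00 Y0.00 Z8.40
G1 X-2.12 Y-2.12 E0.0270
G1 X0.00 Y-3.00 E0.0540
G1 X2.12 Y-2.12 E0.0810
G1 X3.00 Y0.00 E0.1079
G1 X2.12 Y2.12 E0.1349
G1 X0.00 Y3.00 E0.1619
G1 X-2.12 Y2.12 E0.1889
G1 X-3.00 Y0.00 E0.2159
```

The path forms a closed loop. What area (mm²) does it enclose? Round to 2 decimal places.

Apply the shoelace formula to the sequence of (X, Y) vertices; enclosed area = 25.44 mm².

25.44 mm²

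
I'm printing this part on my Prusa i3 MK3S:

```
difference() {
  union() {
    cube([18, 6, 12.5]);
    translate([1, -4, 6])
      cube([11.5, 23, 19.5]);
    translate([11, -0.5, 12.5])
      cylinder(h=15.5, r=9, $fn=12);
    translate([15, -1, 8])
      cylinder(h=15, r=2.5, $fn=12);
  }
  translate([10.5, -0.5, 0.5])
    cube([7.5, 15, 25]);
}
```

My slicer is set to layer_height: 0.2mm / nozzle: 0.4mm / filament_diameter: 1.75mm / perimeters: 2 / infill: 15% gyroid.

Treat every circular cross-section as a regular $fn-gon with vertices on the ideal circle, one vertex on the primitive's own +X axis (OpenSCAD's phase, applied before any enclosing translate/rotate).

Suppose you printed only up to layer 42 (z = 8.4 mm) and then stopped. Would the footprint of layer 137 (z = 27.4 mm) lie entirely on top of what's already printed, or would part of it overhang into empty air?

part overhangs

Compare the two slices. At z = 8.4: the cube is present — its section is the full 18×6 rectangle (area 108.00 mm²); the cube at (1, -4) is present — its section is the full 11.5×23 rectangle (area 264.50 mm²); the cylinder at (11, -0.5) is not intersected at this z (z outside [12.5, 28]); the r=2.5 cylinder at (15, -1) gives a regular 12-gon of circumradius 2.5 (constant along its height) (area = (12/2)·2.500²·sin(360°/12) = 18.75 mm²); Taking the union: the regions partially overlap — summed areas 391.25 mm² minus the doubly-counted overlap 73.64 mm² gives 317.61 mm² — area = 317.61 mm²; the cube at (10.5, -0.5) (footprint 7.5×15) is included at this height (area 112.50 mm²); Taking the first minus the rest: starting from that combined region (317.61 mm²), the 7.5×15 cube at (10.5, -0.5) partially overlaps it — only the 65.30 mm² overlap (of its 112.50 mm²) is removed, clipping the outline — area = 252.31 mm². At z = 27.4: the cube does not reach this height (z outside [0, 12.5]); the cube at (1, -4) does not reach this height (z outside [6, 25.5]); the r=9 cylinder at (11, -0.5) contributes a regular 12-gon of circumradius 9 (area = (12/2)·9.000²·sin(360°/12) = 243.00 mm²); the cylinder at (15, -1) does not reach this height (z outside [8, 23]); Taking the union: only the r=9 cylinder at (11, -0.5) is present, so the union is just that shape — area = 243.00 mm²; the cube at (10.5, -0.5) does not reach this height (z outside [0.5, 25.5]); Taking the first minus the rest: none of the subtracted shapes is present at this height, so that combined region is unchanged — area = 243.00 mm². Checking containment: at z = 27.4 the cross-section extends beyond the z = 8.4 cross-section by about 139.80 mm².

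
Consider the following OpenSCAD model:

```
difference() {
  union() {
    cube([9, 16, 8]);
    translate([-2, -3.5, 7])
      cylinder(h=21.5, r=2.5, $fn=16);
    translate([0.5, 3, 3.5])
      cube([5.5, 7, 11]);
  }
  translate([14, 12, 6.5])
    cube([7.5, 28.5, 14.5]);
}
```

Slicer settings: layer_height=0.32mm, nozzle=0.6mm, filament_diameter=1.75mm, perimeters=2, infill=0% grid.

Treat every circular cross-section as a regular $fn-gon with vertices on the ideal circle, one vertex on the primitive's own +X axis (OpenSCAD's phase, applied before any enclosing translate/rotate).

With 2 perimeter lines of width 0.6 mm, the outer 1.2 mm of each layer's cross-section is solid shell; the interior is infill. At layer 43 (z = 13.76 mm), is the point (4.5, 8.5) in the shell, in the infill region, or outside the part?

infill

At z = 13.76 mm: the cube is absent (z outside [0, 8]); the r=2.5 cylinder at (-2, -3.5) gives a regular 16-gon of circumradius 2.5 (constant along its height); the cube at (0.5, 3) is present — its section is the full 5.5×7 rectangle; Taking the union: the 2 present regions are separate (no shared area or edge), so areas and boundary lengths simply add and each stays a separate island — 2 connected regions; the cube at (14, 12) (footprint 7.5×28.5) is included at this height; Subtracting the remaining from the first: starting from the result so far, the 7.5×28.5 cube at (14, 12) misses the remaining region (no effect) — 2 connected regions. Overall, the cross-section has 2 separate islands. The nearest boundary edge runs (0.50, 10.00)→(6.00, 10.00); distance from the point to it = 1.50 mm. (Shell/infill is judged within the island containing the point — the largest one.) The point is inside the cross-section and 1.50 mm from the nearest boundary — more than the 1.2 mm shell width (2 × 0.6), so it's in the infill interior.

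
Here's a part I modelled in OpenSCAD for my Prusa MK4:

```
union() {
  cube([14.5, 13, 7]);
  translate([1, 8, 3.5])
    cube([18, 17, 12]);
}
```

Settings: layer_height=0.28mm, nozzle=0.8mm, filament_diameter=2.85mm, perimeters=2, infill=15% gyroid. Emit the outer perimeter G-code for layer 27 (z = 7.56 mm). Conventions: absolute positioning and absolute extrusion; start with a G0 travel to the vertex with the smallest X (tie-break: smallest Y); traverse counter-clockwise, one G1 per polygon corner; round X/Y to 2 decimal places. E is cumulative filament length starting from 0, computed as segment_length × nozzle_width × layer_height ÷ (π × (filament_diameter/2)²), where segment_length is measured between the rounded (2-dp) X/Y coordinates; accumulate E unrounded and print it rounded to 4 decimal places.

G0 X1.00 Y8.00 Z7.56
G1 X19.00 Y8.00 E0.6320
G1 X19.00 Y25.00 E1.2290
G1 X1.00 Y25.00 E1.8610
G1 X1.00 Y8.00 E2.4579

At z = 7.56 mm: the cube is absent (z outside [0, 7]); the cube at (1, 8) is present — its section is the full 18×17 rectangle; Taking the union: only the 18×17 cube at (1, 8) is present, so the union is just that shape — 1 connected region. The outline is a single polygon with 4 vertices. Extrusion per mm of travel: 0.8 × 0.28 / (π × 1.425²) = 0.035113. Accumulating E over each segment gives final E = 2.4579.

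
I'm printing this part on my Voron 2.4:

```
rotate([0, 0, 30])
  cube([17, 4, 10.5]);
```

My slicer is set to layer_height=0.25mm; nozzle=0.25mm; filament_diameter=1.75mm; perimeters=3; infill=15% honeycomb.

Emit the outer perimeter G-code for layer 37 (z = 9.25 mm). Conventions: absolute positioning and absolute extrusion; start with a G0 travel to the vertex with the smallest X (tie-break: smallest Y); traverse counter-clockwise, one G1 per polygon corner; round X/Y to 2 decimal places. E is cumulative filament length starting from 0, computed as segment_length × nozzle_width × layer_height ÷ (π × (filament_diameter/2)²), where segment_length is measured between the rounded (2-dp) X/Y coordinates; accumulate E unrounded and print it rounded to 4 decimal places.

At z = 9.25 mm: the 17×4 cube contributes its full rectangle; (rotated 30° about Z; rotation is an isometry so areas/perimeters/island counts are preserved). The outline is a single polygon with 4 vertices. Extrusion per mm of travel: 0.25 × 0.25 / (π × 0.875²) = 0.025984. Accumulating E over each segment gives final E = 1.0911.

G0 X-2.00 Y3.46 Z9.25
G1 X0.00 Y0.00 E0.1038
G1 X14.72 Y8.50 E0.5455
G1 X12.72 Y11.96 E0.6494
G1 X-2.00 Y3.46 E1.0911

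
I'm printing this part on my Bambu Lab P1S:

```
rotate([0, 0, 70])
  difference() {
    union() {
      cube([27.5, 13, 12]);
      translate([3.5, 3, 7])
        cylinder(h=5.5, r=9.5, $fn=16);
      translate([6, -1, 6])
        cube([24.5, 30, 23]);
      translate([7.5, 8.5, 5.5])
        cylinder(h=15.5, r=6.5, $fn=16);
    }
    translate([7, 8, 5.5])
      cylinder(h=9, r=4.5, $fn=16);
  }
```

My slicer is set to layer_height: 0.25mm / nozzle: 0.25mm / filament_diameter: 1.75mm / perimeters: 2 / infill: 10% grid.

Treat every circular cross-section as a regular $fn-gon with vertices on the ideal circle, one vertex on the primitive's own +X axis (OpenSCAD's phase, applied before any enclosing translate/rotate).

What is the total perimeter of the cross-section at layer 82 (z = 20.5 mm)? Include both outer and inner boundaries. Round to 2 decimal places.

At z = 20.5 mm: the cube does not reach this height (z outside [0, 12]); the cylinder at (3.5, 3) is absent (z outside [7, 12.5]); the cube at (6, -1) is present — its section is the full 24.5×30 rectangle (perimeter 109.00 mm); the r=6.5 cylinder at (7.5, 8.5) gives a regular 16-gon of circumradius 6.5 (constant along its height) (perimeter = 2·16·6.500·sin(180°/16) = 40.58 mm); Combining (union): the regions partially overlap (shared area 83.73 mm²), so the edge portions inside another operand are dropped and the merged outline is re-measured after clipping — boundary = 113.83 mm; the cylinder at (7, 8) is not intersected at this z (z outside [5.5, 14.5]); Taking the first minus the rest: none of the subtracted shapes is present at this height, so that combined region is unchanged — boundary = 113.83 mm; (whole slice rotated 70° about Z — lengths, areas and connectivity unchanged). Overall, the cross-section is a single solid region. Total boundary length (outer) = 113.83 mm.

113.83 mm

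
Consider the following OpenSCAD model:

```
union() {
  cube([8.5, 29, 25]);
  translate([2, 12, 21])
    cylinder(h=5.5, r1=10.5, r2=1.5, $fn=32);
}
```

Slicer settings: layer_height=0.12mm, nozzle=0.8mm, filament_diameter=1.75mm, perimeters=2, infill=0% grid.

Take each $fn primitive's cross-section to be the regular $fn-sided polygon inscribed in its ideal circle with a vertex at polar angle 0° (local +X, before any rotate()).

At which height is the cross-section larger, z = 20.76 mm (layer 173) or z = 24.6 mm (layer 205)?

Layer 173 (z = 20.76): the 8.5×29 cube contributes its full rectangle (area 246.50 mm²); the cone at (2, 12) is not intersected at this z (z outside [21, 26.5]); Merging all regions: only the 8.5×29 cube is present, so the union is just that shape — area = 246.50 mm². So its area = 246.50 mm². Layer 205 (z = 24.6): the 8.5×29 cube contributes its full rectangle (area 246.50 mm²); the cone at (2, 12) (r1=10.5→r2=1.5) has section circumradius 4.609 here — a regular 32-gon (area = (32/2)·4.609²·sin(360°/32) = 66.31 mm²); Combining (union): the regions partially overlap — summed areas 312.81 mm² minus the doubly-counted overlap 50.94 mm² gives 261.87 mm² — area = 261.87 mm². So its area = 261.87 mm². Layer 205 is larger (261.87 vs 246.50 mm²).

layer 205 (z = 24.6 mm)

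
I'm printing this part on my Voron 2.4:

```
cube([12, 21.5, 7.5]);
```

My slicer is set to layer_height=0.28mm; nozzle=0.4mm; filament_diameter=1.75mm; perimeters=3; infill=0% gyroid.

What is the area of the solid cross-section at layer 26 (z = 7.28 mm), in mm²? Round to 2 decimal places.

258.00 mm²

At z = 7.28 mm: the 12×21.5 cube contributes its full rectangle (area 258.00 mm²). Overall, the cross-section is a single solid region. Net area = 258.00 mm².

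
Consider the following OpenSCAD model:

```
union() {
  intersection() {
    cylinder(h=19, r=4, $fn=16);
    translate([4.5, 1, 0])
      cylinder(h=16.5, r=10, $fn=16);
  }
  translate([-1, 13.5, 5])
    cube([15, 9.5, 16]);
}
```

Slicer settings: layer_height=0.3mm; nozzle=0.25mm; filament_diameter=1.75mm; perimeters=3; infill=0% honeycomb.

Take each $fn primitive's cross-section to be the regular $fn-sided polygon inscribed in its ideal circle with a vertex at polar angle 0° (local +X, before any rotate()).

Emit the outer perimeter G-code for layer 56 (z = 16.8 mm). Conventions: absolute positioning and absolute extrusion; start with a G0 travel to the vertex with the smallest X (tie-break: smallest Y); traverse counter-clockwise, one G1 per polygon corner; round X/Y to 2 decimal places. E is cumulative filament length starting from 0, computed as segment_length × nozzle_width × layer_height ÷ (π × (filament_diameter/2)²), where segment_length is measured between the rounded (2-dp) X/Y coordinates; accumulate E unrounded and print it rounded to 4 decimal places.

At z = 16.8 mm: the r=4 cylinder contributes a regular 16-gon of circumradius 4; the cylinder at (4.5, 1) is not intersected at this z (z outside [0, 16.5]); Taking the intersection: at least one operand is absent at this height, so nothing remains; the cube at (-1, 13.5) is present — its section is the full 15×9.5 rectangle; Combining (union): only the 15×9.5 cube at (-1, 13.5) is present, so the union is just that shape — 1 connected region. The outline is a single polygon with 4 vertices. Extrusion per mm of travel: 0.25 × 0.3 / (π × 0.875²) = 0.031181. Accumulating E over each segment gives final E = 1.5279.

G0 X-1.00 Y13.50 Z16.80
G1 X14.00 Y13.50 E0.4677
G1 X14.00 Y23.00 E0.7639
G1 X-1.00 Y23.00 E1.2317
G1 X-1.00 Y13.50 E1.5279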